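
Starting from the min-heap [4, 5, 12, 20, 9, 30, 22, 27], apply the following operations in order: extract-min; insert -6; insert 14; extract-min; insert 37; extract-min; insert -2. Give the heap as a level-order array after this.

[-2, 9, 12, 14, 27, 30, 22, 37, 20]

extract-min → returns 4:
  remove root 4; move last element 27 to root → [27, 5, 12, 20, 9, 30, 22]
  27 vs smaller child 5 at index 1, swap → [5, 27, 12, 20, 9, 30, 22]
  27 vs smaller child 9 at index 4, swap → [5, 9, 12, 20, 27, 30, 22]
insert -6:
  append -6 at index 7 → [5, 9, 12, 20, 27, 30, 22, -6]
  -6 < parent 20 at index 3, swap → [5, 9, 12, -6, 27, 30, 22, 20]
  -6 < parent 9 at index 1, swap → [5, -6, 12, 9, 27, 30, 22, 20]
  -6 < parent 5 at index 0, swap → [-6, 5, 12, 9, 27, 30, 22, 20]
insert 14:
  append 14 at index 8 → [-6, 5, 12, 9, 27, 30, 22, 20, 14] (no swap needed)
extract-min → returns -6:
  remove root -6; move last element 14 to root → [14, 5, 12, 9, 27, 30, 22, 20]
  14 vs smaller child 5 at index 1, swap → [5, 14, 12, 9, 27, 30, 22, 20]
  14 vs smaller child 9 at index 3, swap → [5, 9, 12, 14, 27, 30, 22, 20]
insert 37:
  append 37 at index 8 → [5, 9, 12, 14, 27, 30, 22, 20, 37] (no swap needed)
extract-min → returns 5:
  remove root 5; move last element 37 to root → [37, 9, 12, 14, 27, 30, 22, 20]
  37 vs smaller child 9 at index 1, swap → [9, 37, 12, 14, 27, 30, 22, 20]
  37 vs smaller child 14 at index 3, swap → [9, 14, 12, 37, 27, 30, 22, 20]
  37 vs only child 20 at index 7, swap → [9, 14, 12, 20, 27, 30, 22, 37]
insert -2:
  append -2 at index 8 → [9, 14, 12, 20, 27, 30, 22, 37, -2]
  -2 < parent 20 at index 3, swap → [9, 14, 12, -2, 27, 30, 22, 37, 20]
  -2 < parent 14 at index 1, swap → [9, -2, 12, 14, 27, 30, 22, 37, 20]
  -2 < parent 9 at index 0, swap → [-2, 9, 12, 14, 27, 30, 22, 37, 20]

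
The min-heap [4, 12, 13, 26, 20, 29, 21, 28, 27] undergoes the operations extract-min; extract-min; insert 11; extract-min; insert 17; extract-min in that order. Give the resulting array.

extract-min → returns 4:
  remove root 4; move last element 27 to root → [27, 12, 13, 26, 20, 29, 21, 28]
  27 vs smaller child 12 at index 1, swap → [12, 27, 13, 26, 20, 29, 21, 28]
  27 vs smaller child 20 at index 4, swap → [12, 20, 13, 26, 27, 29, 21, 28]
extract-min → returns 12:
  remove root 12; move last element 28 to root → [28, 20, 13, 26, 27, 29, 21]
  28 vs smaller child 13 at index 2, swap → [13, 20, 28, 26, 27, 29, 21]
  28 vs smaller child 21 at index 6, swap → [13, 20, 21, 26, 27, 29, 28]
insert 11:
  append 11 at index 7 → [13, 20, 21, 26, 27, 29, 28, 11]
  11 < parent 26 at index 3, swap → [13, 20, 21, 11, 27, 29, 28, 26]
  11 < parent 20 at index 1, swap → [13, 11, 21, 20, 27, 29, 28, 26]
  11 < parent 13 at index 0, swap → [11, 13, 21, 20, 27, 29, 28, 26]
extract-min → returns 11:
  remove root 11; move last element 26 to root → [26, 13, 21, 20, 27, 29, 28]
  26 vs smaller child 13 at index 1, swap → [13, 26, 21, 20, 27, 29, 28]
  26 vs smaller child 20 at index 3, swap → [13, 20, 21, 26, 27, 29, 28]
insert 17:
  append 17 at index 7 → [13, 20, 21, 26, 27, 29, 28, 17]
  17 < parent 26 at index 3, swap → [13, 20, 21, 17, 27, 29, 28, 26]
  17 < parent 20 at index 1, swap → [13, 17, 21, 20, 27, 29, 28, 26]
extract-min → returns 13:
  remove root 13; move last element 26 to root → [26, 17, 21, 20, 27, 29, 28]
  26 vs smaller child 17 at index 1, swap → [17, 26, 21, 20, 27, 29, 28]
  26 vs smaller child 20 at index 3, swap → [17, 20, 21, 26, 27, 29, 28]

[17, 20, 21, 26, 27, 29, 28]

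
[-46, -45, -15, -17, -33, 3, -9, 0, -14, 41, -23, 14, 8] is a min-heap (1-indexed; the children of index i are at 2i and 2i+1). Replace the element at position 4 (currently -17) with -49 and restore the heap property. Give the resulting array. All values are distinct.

[-49, -46, -15, -45, -33, 3, -9, 0, -14, 41, -23, 14, 8]

set index 4 from -17 to -49 → [-46, -45, -15, -49, -33, 3, -9, 0, -14, 41, -23, 14, 8]
-49 < parent -45 at index 2, swap → [-46, -49, -15, -45, -33, 3, -9, 0, -14, 41, -23, 14, 8]
-49 < parent -46 at index 1, swap → [-49, -46, -15, -45, -33, 3, -9, 0, -14, 41, -23, 14, 8]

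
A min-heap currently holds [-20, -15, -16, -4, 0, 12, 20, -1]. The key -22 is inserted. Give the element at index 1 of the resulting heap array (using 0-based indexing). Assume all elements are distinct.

-20

append -22 at index 8 → [-20, -15, -16, -4, 0, 12, 20, -1, -22]
-22 < parent -4 at index 3, swap → [-20, -15, -16, -22, 0, 12, 20, -1, -4]
-22 < parent -15 at index 1, swap → [-20, -22, -16, -15, 0, 12, 20, -1, -4]
-22 < parent -20 at index 0, swap → [-22, -20, -16, -15, 0, 12, 20, -1, -4]
resulting array: [-22, -20, -16, -15, 0, 12, 20, -1, -4]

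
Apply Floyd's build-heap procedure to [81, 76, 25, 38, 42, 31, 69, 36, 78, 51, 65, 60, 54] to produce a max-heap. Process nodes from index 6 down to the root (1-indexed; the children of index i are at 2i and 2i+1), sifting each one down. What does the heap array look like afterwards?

[81, 78, 69, 76, 65, 60, 25, 36, 38, 51, 42, 31, 54]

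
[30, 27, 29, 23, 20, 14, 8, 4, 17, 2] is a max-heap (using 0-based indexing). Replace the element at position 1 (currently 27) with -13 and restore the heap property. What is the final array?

[30, 23, 29, 17, 20, 14, 8, 4, -13, 2]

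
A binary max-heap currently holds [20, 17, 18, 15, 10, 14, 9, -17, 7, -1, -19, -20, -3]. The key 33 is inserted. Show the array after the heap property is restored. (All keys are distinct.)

[33, 17, 20, 15, 10, 14, 18, -17, 7, -1, -19, -20, -3, 9]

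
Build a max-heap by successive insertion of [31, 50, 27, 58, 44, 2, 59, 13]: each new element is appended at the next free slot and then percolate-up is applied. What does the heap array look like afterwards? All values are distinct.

Insert 31:
  append 31 at index 0 → [31] (no swap needed)
Insert 50:
  append 50 at index 1 → [31, 50]
  50 > parent 31 at index 0, swap → [50, 31]
Insert 27:
  append 27 at index 2 → [50, 31, 27] (no swap needed)
Insert 58:
  append 58 at index 3 → [50, 31, 27, 58]
  58 > parent 31 at index 1, swap → [50, 58, 27, 31]
  58 > parent 50 at index 0, swap → [58, 50, 27, 31]
Insert 44:
  append 44 at index 4 → [58, 50, 27, 31, 44] (no swap needed)
Insert 2:
  append 2 at index 5 → [58, 50, 27, 31, 44, 2] (no swap needed)
Insert 59:
  append 59 at index 6 → [58, 50, 27, 31, 44, 2, 59]
  59 > parent 27 at index 2, swap → [58, 50, 59, 31, 44, 2, 27]
  59 > parent 58 at index 0, swap → [59, 50, 58, 31, 44, 2, 27]
Insert 13:
  append 13 at index 7 → [59, 50, 58, 31, 44, 2, 27, 13] (no swap needed)

[59, 50, 58, 31, 44, 2, 27, 13]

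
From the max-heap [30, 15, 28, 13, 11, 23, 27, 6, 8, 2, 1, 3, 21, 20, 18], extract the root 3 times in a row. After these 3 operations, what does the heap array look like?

[23, 15, 21, 13, 11, 18, 20, 6, 8, 2, 1, 3]

extract-max #1 returns 30:
  remove root 30; move last element 18 to root → [18, 15, 28, 13, 11, 23, 27, 6, 8, 2, 1, 3, 21, 20]
  18 vs larger child 28 at index 2, swap → [28, 15, 18, 13, 11, 23, 27, 6, 8, 2, 1, 3, 21, 20]
  18 vs larger child 27 at index 6, swap → [28, 15, 27, 13, 11, 23, 18, 6, 8, 2, 1, 3, 21, 20]
  18 vs only child 20 at index 13, swap → [28, 15, 27, 13, 11, 23, 20, 6, 8, 2, 1, 3, 21, 18]
extract-max #2 returns 28:
  remove root 28; move last element 18 to root → [18, 15, 27, 13, 11, 23, 20, 6, 8, 2, 1, 3, 21]
  18 vs larger child 27 at index 2, swap → [27, 15, 18, 13, 11, 23, 20, 6, 8, 2, 1, 3, 21]
  18 vs larger child 23 at index 5, swap → [27, 15, 23, 13, 11, 18, 20, 6, 8, 2, 1, 3, 21]
  18 vs larger child 21 at index 12, swap → [27, 15, 23, 13, 11, 21, 20, 6, 8, 2, 1, 3, 18]
extract-max #3 returns 27:
  remove root 27; move last element 18 to root → [18, 15, 23, 13, 11, 21, 20, 6, 8, 2, 1, 3]
  18 vs larger child 23 at index 2, swap → [23, 15, 18, 13, 11, 21, 20, 6, 8, 2, 1, 3]
  18 vs larger child 21 at index 5, swap → [23, 15, 21, 13, 11, 18, 20, 6, 8, 2, 1, 3]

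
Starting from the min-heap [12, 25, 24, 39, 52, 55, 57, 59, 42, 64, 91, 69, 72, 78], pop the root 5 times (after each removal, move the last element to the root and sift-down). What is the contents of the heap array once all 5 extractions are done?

extract-min #1 returns 12:
  remove root 12; move last element 78 to root → [78, 25, 24, 39, 52, 55, 57, 59, 42, 64, 91, 69, 72]
  78 vs smaller child 24 at index 2, swap → [24, 25, 78, 39, 52, 55, 57, 59, 42, 64, 91, 69, 72]
  78 vs smaller child 55 at index 5, swap → [24, 25, 55, 39, 52, 78, 57, 59, 42, 64, 91, 69, 72]
  78 vs smaller child 69 at index 11, swap → [24, 25, 55, 39, 52, 69, 57, 59, 42, 64, 91, 78, 72]
extract-min #2 returns 24:
  remove root 24; move last element 72 to root → [72, 25, 55, 39, 52, 69, 57, 59, 42, 64, 91, 78]
  72 vs smaller child 25 at index 1, swap → [25, 72, 55, 39, 52, 69, 57, 59, 42, 64, 91, 78]
  72 vs smaller child 39 at index 3, swap → [25, 39, 55, 72, 52, 69, 57, 59, 42, 64, 91, 78]
  72 vs smaller child 42 at index 8, swap → [25, 39, 55, 42, 52, 69, 57, 59, 72, 64, 91, 78]
extract-min #3 returns 25:
  remove root 25; move last element 78 to root → [78, 39, 55, 42, 52, 69, 57, 59, 72, 64, 91]
  78 vs smaller child 39 at index 1, swap → [39, 78, 55, 42, 52, 69, 57, 59, 72, 64, 91]
  78 vs smaller child 42 at index 3, swap → [39, 42, 55, 78, 52, 69, 57, 59, 72, 64, 91]
  78 vs smaller child 59 at index 7, swap → [39, 42, 55, 59, 52, 69, 57, 78, 72, 64, 91]
extract-min #4 returns 39:
  remove root 39; move last element 91 to root → [91, 42, 55, 59, 52, 69, 57, 78, 72, 64]
  91 vs smaller child 42 at index 1, swap → [42, 91, 55, 59, 52, 69, 57, 78, 72, 64]
  91 vs smaller child 52 at index 4, swap → [42, 52, 55, 59, 91, 69, 57, 78, 72, 64]
  91 vs only child 64 at index 9, swap → [42, 52, 55, 59, 64, 69, 57, 78, 72, 91]
extract-min #5 returns 42:
  remove root 42; move last element 91 to root → [91, 52, 55, 59, 64, 69, 57, 78, 72]
  91 vs smaller child 52 at index 1, swap → [52, 91, 55, 59, 64, 69, 57, 78, 72]
  91 vs smaller child 59 at index 3, swap → [52, 59, 55, 91, 64, 69, 57, 78, 72]
  91 vs smaller child 72 at index 8, swap → [52, 59, 55, 72, 64, 69, 57, 78, 91]

[52, 59, 55, 72, 64, 69, 57, 78, 91]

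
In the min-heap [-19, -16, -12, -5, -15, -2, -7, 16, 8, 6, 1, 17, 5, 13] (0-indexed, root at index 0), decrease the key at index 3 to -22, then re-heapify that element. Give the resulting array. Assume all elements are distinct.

[-22, -19, -12, -16, -15, -2, -7, 16, 8, 6, 1, 17, 5, 13]

set index 3 from -5 to -22 → [-19, -16, -12, -22, -15, -2, -7, 16, 8, 6, 1, 17, 5, 13]
-22 < parent -16 at index 1, swap → [-19, -22, -12, -16, -15, -2, -7, 16, 8, 6, 1, 17, 5, 13]
-22 < parent -19 at index 0, swap → [-22, -19, -12, -16, -15, -2, -7, 16, 8, 6, 1, 17, 5, 13]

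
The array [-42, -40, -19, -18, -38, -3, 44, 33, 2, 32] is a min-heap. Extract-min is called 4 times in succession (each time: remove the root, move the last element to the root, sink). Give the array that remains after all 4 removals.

[-18, 2, -3, 44, 32, 33]

extract-min #1 returns -42:
  remove root -42; move last element 32 to root → [32, -40, -19, -18, -38, -3, 44, 33, 2]
  32 vs smaller child -40 at index 1, swap → [-40, 32, -19, -18, -38, -3, 44, 33, 2]
  32 vs smaller child -38 at index 4, swap → [-40, -38, -19, -18, 32, -3, 44, 33, 2]
extract-min #2 returns -40:
  remove root -40; move last element 2 to root → [2, -38, -19, -18, 32, -3, 44, 33]
  2 vs smaller child -38 at index 1, swap → [-38, 2, -19, -18, 32, -3, 44, 33]
  2 vs smaller child -18 at index 3, swap → [-38, -18, -19, 2, 32, -3, 44, 33]
extract-min #3 returns -38:
  remove root -38; move last element 33 to root → [33, -18, -19, 2, 32, -3, 44]
  33 vs smaller child -19 at index 2, swap → [-19, -18, 33, 2, 32, -3, 44]
  33 vs smaller child -3 at index 5, swap → [-19, -18, -3, 2, 32, 33, 44]
extract-min #4 returns -19:
  remove root -19; move last element 44 to root → [44, -18, -3, 2, 32, 33]
  44 vs smaller child -18 at index 1, swap → [-18, 44, -3, 2, 32, 33]
  44 vs smaller child 2 at index 3, swap → [-18, 2, -3, 44, 32, 33]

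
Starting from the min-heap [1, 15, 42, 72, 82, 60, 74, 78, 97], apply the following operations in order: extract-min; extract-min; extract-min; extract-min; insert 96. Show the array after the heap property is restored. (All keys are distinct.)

[72, 78, 74, 97, 82, 96]

extract-min → returns 1:
  remove root 1; move last element 97 to root → [97, 15, 42, 72, 82, 60, 74, 78]
  97 vs smaller child 15 at index 1, swap → [15, 97, 42, 72, 82, 60, 74, 78]
  97 vs smaller child 72 at index 3, swap → [15, 72, 42, 97, 82, 60, 74, 78]
  97 vs only child 78 at index 7, swap → [15, 72, 42, 78, 82, 60, 74, 97]
extract-min → returns 15:
  remove root 15; move last element 97 to root → [97, 72, 42, 78, 82, 60, 74]
  97 vs smaller child 42 at index 2, swap → [42, 72, 97, 78, 82, 60, 74]
  97 vs smaller child 60 at index 5, swap → [42, 72, 60, 78, 82, 97, 74]
extract-min → returns 42:
  remove root 42; move last element 74 to root → [74, 72, 60, 78, 82, 97]
  74 vs smaller child 60 at index 2, swap → [60, 72, 74, 78, 82, 97]
extract-min → returns 60:
  remove root 60; move last element 97 to root → [97, 72, 74, 78, 82]
  97 vs smaller child 72 at index 1, swap → [72, 97, 74, 78, 82]
  97 vs smaller child 78 at index 3, swap → [72, 78, 74, 97, 82]
insert 96:
  append 96 at index 5 → [72, 78, 74, 97, 82, 96] (no swap needed)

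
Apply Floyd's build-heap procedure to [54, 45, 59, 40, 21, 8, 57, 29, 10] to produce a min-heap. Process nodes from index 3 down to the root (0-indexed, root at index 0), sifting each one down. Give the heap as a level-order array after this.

[8, 10, 54, 29, 21, 59, 57, 45, 40]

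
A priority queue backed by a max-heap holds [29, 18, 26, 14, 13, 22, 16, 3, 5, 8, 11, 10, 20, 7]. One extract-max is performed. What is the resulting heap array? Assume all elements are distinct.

remove root 29; move last element 7 to root → [7, 18, 26, 14, 13, 22, 16, 3, 5, 8, 11, 10, 20]
7 vs larger child 26 at index 2, swap → [26, 18, 7, 14, 13, 22, 16, 3, 5, 8, 11, 10, 20]
7 vs larger child 22 at index 5, swap → [26, 18, 22, 14, 13, 7, 16, 3, 5, 8, 11, 10, 20]
7 vs larger child 20 at index 12, swap → [26, 18, 22, 14, 13, 20, 16, 3, 5, 8, 11, 10, 7]

[26, 18, 22, 14, 13, 20, 16, 3, 5, 8, 11, 10, 7]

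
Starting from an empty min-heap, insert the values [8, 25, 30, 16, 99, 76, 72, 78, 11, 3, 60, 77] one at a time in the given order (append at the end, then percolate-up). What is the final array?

Insert 8:
  append 8 at index 0 → [8] (no swap needed)
Insert 25:
  append 25 at index 1 → [8, 25] (no swap needed)
Insert 30:
  append 30 at index 2 → [8, 25, 30] (no swap needed)
Insert 16:
  append 16 at index 3 → [8, 25, 30, 16]
  16 < parent 25 at index 1, swap → [8, 16, 30, 25]
Insert 99:
  append 99 at index 4 → [8, 16, 30, 25, 99] (no swap needed)
Insert 76:
  append 76 at index 5 → [8, 16, 30, 25, 99, 76] (no swap needed)
Insert 72:
  append 72 at index 6 → [8, 16, 30, 25, 99, 76, 72] (no swap needed)
Insert 78:
  append 78 at index 7 → [8, 16, 30, 25, 99, 76, 72, 78] (no swap needed)
Insert 11:
  append 11 at index 8 → [8, 16, 30, 25, 99, 76, 72, 78, 11]
  11 < parent 25 at index 3, swap → [8, 16, 30, 11, 99, 76, 72, 78, 25]
  11 < parent 16 at index 1, swap → [8, 11, 30, 16, 99, 76, 72, 78, 25]
Insert 3:
  append 3 at index 9 → [8, 11, 30, 16, 99, 76, 72, 78, 25, 3]
  3 < parent 99 at index 4, swap → [8, 11, 30, 16, 3, 76, 72, 78, 25, 99]
  3 < parent 11 at index 1, swap → [8, 3, 30, 16, 11, 76, 72, 78, 25, 99]
  3 < parent 8 at index 0, swap → [3, 8, 30, 16, 11, 76, 72, 78, 25, 99]
Insert 60:
  append 60 at index 10 → [3, 8, 30, 16, 11, 76, 72, 78, 25, 99, 60] (no swap needed)
Insert 77:
  append 77 at index 11 → [3, 8, 30, 16, 11, 76, 72, 78, 25, 99, 60, 77] (no swap needed)

[3, 8, 30, 16, 11, 76, 72, 78, 25, 99, 60, 77]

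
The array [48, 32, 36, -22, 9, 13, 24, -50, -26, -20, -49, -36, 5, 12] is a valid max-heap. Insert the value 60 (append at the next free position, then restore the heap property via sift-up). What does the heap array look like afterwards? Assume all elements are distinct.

[60, 32, 48, -22, 9, 13, 36, -50, -26, -20, -49, -36, 5, 12, 24]

append 60 at index 14 → [48, 32, 36, -22, 9, 13, 24, -50, -26, -20, -49, -36, 5, 12, 60]
60 > parent 24 at index 6, swap → [48, 32, 36, -22, 9, 13, 60, -50, -26, -20, -49, -36, 5, 12, 24]
60 > parent 36 at index 2, swap → [48, 32, 60, -22, 9, 13, 36, -50, -26, -20, -49, -36, 5, 12, 24]
60 > parent 48 at index 0, swap → [60, 32, 48, -22, 9, 13, 36, -50, -26, -20, -49, -36, 5, 12, 24]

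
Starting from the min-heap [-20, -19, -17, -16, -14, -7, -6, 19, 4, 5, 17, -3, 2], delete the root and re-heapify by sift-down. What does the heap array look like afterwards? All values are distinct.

[-19, -16, -17, 2, -14, -7, -6, 19, 4, 5, 17, -3]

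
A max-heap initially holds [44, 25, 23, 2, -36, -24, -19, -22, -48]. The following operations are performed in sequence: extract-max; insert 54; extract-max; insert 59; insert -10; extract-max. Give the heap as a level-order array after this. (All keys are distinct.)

[25, 2, 23, -22, -10, -24, -19, -48, -36]

extract-max → returns 44:
  remove root 44; move last element -48 to root → [-48, 25, 23, 2, -36, -24, -19, -22]
  -48 vs larger child 25 at index 1, swap → [25, -48, 23, 2, -36, -24, -19, -22]
  -48 vs larger child 2 at index 3, swap → [25, 2, 23, -48, -36, -24, -19, -22]
  -48 vs only child -22 at index 7, swap → [25, 2, 23, -22, -36, -24, -19, -48]
insert 54:
  append 54 at index 8 → [25, 2, 23, -22, -36, -24, -19, -48, 54]
  54 > parent -22 at index 3, swap → [25, 2, 23, 54, -36, -24, -19, -48, -22]
  54 > parent 2 at index 1, swap → [25, 54, 23, 2, -36, -24, -19, -48, -22]
  54 > parent 25 at index 0, swap → [54, 25, 23, 2, -36, -24, -19, -48, -22]
extract-max → returns 54:
  remove root 54; move last element -22 to root → [-22, 25, 23, 2, -36, -24, -19, -48]
  -22 vs larger child 25 at index 1, swap → [25, -22, 23, 2, -36, -24, -19, -48]
  -22 vs larger child 2 at index 3, swap → [25, 2, 23, -22, -36, -24, -19, -48]
insert 59:
  append 59 at index 8 → [25, 2, 23, -22, -36, -24, -19, -48, 59]
  59 > parent -22 at index 3, swap → [25, 2, 23, 59, -36, -24, -19, -48, -22]
  59 > parent 2 at index 1, swap → [25, 59, 23, 2, -36, -24, -19, -48, -22]
  59 > parent 25 at index 0, swap → [59, 25, 23, 2, -36, -24, -19, -48, -22]
insert -10:
  append -10 at index 9 → [59, 25, 23, 2, -36, -24, -19, -48, -22, -10]
  -10 > parent -36 at index 4, swap → [59, 25, 23, 2, -10, -24, -19, -48, -22, -36]
extract-max → returns 59:
  remove root 59; move last element -36 to root → [-36, 25, 23, 2, -10, -24, -19, -48, -22]
  -36 vs larger child 25 at index 1, swap → [25, -36, 23, 2, -10, -24, -19, -48, -22]
  -36 vs larger child 2 at index 3, swap → [25, 2, 23, -36, -10, -24, -19, -48, -22]
  -36 vs larger child -22 at index 8, swap → [25, 2, 23, -22, -10, -24, -19, -48, -36]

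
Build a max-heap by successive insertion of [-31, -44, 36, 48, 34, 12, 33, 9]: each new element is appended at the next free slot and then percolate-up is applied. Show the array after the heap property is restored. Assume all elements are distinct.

Insert -31:
  append -31 at index 0 → [-31] (no swap needed)
Insert -44:
  append -44 at index 1 → [-31, -44] (no swap needed)
Insert 36:
  append 36 at index 2 → [-31, -44, 36]
  36 > parent -31 at index 0, swap → [36, -44, -31]
Insert 48:
  append 48 at index 3 → [36, -44, -31, 48]
  48 > parent -44 at index 1, swap → [36, 48, -31, -44]
  48 > parent 36 at index 0, swap → [48, 36, -31, -44]
Insert 34:
  append 34 at index 4 → [48, 36, -31, -44, 34] (no swap needed)
Insert 12:
  append 12 at index 5 → [48, 36, -31, -44, 34, 12]
  12 > parent -31 at index 2, swap → [48, 36, 12, -44, 34, -31]
Insert 33:
  append 33 at index 6 → [48, 36, 12, -44, 34, -31, 33]
  33 > parent 12 at index 2, swap → [48, 36, 33, -44, 34, -31, 12]
Insert 9:
  append 9 at index 7 → [48, 36, 33, -44, 34, -31, 12, 9]
  9 > parent -44 at index 3, swap → [48, 36, 33, 9, 34, -31, 12, -44]

[48, 36, 33, 9, 34, -31, 12, -44]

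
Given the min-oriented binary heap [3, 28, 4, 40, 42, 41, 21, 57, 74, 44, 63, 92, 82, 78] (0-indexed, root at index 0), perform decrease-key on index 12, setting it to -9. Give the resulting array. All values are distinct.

set index 12 from 82 to -9 → [3, 28, 4, 40, 42, 41, 21, 57, 74, 44, 63, 92, -9, 78]
-9 < parent 41 at index 5, swap → [3, 28, 4, 40, 42, -9, 21, 57, 74, 44, 63, 92, 41, 78]
-9 < parent 4 at index 2, swap → [3, 28, -9, 40, 42, 4, 21, 57, 74, 44, 63, 92, 41, 78]
-9 < parent 3 at index 0, swap → [-9, 28, 3, 40, 42, 4, 21, 57, 74, 44, 63, 92, 41, 78]

[-9, 28, 3, 40, 42, 4, 21, 57, 74, 44, 63, 92, 41, 78]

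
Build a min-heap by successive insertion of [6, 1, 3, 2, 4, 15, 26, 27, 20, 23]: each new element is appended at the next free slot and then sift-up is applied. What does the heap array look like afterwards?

[1, 2, 3, 6, 4, 15, 26, 27, 20, 23]

Insert 6:
  append 6 at index 0 → [6] (no swap needed)
Insert 1:
  append 1 at index 1 → [6, 1]
  1 < parent 6 at index 0, swap → [1, 6]
Insert 3:
  append 3 at index 2 → [1, 6, 3] (no swap needed)
Insert 2:
  append 2 at index 3 → [1, 6, 3, 2]
  2 < parent 6 at index 1, swap → [1, 2, 3, 6]
Insert 4:
  append 4 at index 4 → [1, 2, 3, 6, 4] (no swap needed)
Insert 15:
  append 15 at index 5 → [1, 2, 3, 6, 4, 15] (no swap needed)
Insert 26:
  append 26 at index 6 → [1, 2, 3, 6, 4, 15, 26] (no swap needed)
Insert 27:
  append 27 at index 7 → [1, 2, 3, 6, 4, 15, 26, 27] (no swap needed)
Insert 20:
  append 20 at index 8 → [1, 2, 3, 6, 4, 15, 26, 27, 20] (no swap needed)
Insert 23:
  append 23 at index 9 → [1, 2, 3, 6, 4, 15, 26, 27, 20, 23] (no swap needed)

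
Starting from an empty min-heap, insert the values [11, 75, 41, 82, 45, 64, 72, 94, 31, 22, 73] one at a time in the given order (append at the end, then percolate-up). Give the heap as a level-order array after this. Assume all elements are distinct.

[11, 22, 41, 45, 31, 64, 72, 94, 82, 75, 73]

Insert 11:
  append 11 at index 0 → [11] (no swap needed)
Insert 75:
  append 75 at index 1 → [11, 75] (no swap needed)
Insert 41:
  append 41 at index 2 → [11, 75, 41] (no swap needed)
Insert 82:
  append 82 at index 3 → [11, 75, 41, 82] (no swap needed)
Insert 45:
  append 45 at index 4 → [11, 75, 41, 82, 45]
  45 < parent 75 at index 1, swap → [11, 45, 41, 82, 75]
Insert 64:
  append 64 at index 5 → [11, 45, 41, 82, 75, 64] (no swap needed)
Insert 72:
  append 72 at index 6 → [11, 45, 41, 82, 75, 64, 72] (no swap needed)
Insert 94:
  append 94 at index 7 → [11, 45, 41, 82, 75, 64, 72, 94] (no swap needed)
Insert 31:
  append 31 at index 8 → [11, 45, 41, 82, 75, 64, 72, 94, 31]
  31 < parent 82 at index 3, swap → [11, 45, 41, 31, 75, 64, 72, 94, 82]
  31 < parent 45 at index 1, swap → [11, 31, 41, 45, 75, 64, 72, 94, 82]
Insert 22:
  append 22 at index 9 → [11, 31, 41, 45, 75, 64, 72, 94, 82, 22]
  22 < parent 75 at index 4, swap → [11, 31, 41, 45, 22, 64, 72, 94, 82, 75]
  22 < parent 31 at index 1, swap → [11, 22, 41, 45, 31, 64, 72, 94, 82, 75]
Insert 73:
  append 73 at index 10 → [11, 22, 41, 45, 31, 64, 72, 94, 82, 75, 73] (no swap needed)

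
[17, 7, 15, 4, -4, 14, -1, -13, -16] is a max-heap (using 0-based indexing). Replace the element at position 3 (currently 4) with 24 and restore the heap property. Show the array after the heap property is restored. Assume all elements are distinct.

[24, 17, 15, 7, -4, 14, -1, -13, -16]

set index 3 from 4 to 24 → [17, 7, 15, 24, -4, 14, -1, -13, -16]
24 > parent 7 at index 1, swap → [17, 24, 15, 7, -4, 14, -1, -13, -16]
24 > parent 17 at index 0, swap → [24, 17, 15, 7, -4, 14, -1, -13, -16]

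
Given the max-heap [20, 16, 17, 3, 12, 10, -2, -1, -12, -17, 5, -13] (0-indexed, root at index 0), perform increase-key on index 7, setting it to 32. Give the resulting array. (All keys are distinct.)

[32, 20, 17, 16, 12, 10, -2, 3, -12, -17, 5, -13]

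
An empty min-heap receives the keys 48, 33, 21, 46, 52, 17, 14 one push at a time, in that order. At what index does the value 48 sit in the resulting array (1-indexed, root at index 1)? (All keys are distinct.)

Insert 48:
  append 48 at index 1 → [48] (no swap needed)
Insert 33:
  append 33 at index 2 → [48, 33]
  33 < parent 48 at index 1, swap → [33, 48]
Insert 21:
  append 21 at index 3 → [33, 48, 21]
  21 < parent 33 at index 1, swap → [21, 48, 33]
Insert 46:
  append 46 at index 4 → [21, 48, 33, 46]
  46 < parent 48 at index 2, swap → [21, 46, 33, 48]
Insert 52:
  append 52 at index 5 → [21, 46, 33, 48, 52] (no swap needed)
Insert 17:
  append 17 at index 6 → [21, 46, 33, 48, 52, 17]
  17 < parent 33 at index 3, swap → [21, 46, 17, 48, 52, 33]
  17 < parent 21 at index 1, swap → [17, 46, 21, 48, 52, 33]
Insert 14:
  append 14 at index 7 → [17, 46, 21, 48, 52, 33, 14]
  14 < parent 21 at index 3, swap → [17, 46, 14, 48, 52, 33, 21]
  14 < parent 17 at index 1, swap → [14, 46, 17, 48, 52, 33, 21]
resulting array: [14, 46, 17, 48, 52, 33, 21]

4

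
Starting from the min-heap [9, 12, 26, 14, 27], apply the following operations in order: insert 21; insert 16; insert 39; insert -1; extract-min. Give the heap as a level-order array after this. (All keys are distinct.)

[9, 12, 16, 14, 27, 26, 21, 39]

insert 21:
  append 21 at index 5 → [9, 12, 26, 14, 27, 21]
  21 < parent 26 at index 2, swap → [9, 12, 21, 14, 27, 26]
insert 16:
  append 16 at index 6 → [9, 12, 21, 14, 27, 26, 16]
  16 < parent 21 at index 2, swap → [9, 12, 16, 14, 27, 26, 21]
insert 39:
  append 39 at index 7 → [9, 12, 16, 14, 27, 26, 21, 39] (no swap needed)
insert -1:
  append -1 at index 8 → [9, 12, 16, 14, 27, 26, 21, 39, -1]
  -1 < parent 14 at index 3, swap → [9, 12, 16, -1, 27, 26, 21, 39, 14]
  -1 < parent 12 at index 1, swap → [9, -1, 16, 12, 27, 26, 21, 39, 14]
  -1 < parent 9 at index 0, swap → [-1, 9, 16, 12, 27, 26, 21, 39, 14]
extract-min → returns -1:
  remove root -1; move last element 14 to root → [14, 9, 16, 12, 27, 26, 21, 39]
  14 vs smaller child 9 at index 1, swap → [9, 14, 16, 12, 27, 26, 21, 39]
  14 vs smaller child 12 at index 3, swap → [9, 12, 16, 14, 27, 26, 21, 39]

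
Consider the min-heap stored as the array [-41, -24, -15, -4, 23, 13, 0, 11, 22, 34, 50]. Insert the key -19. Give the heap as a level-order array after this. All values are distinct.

[-41, -24, -19, -4, 23, -15, 0, 11, 22, 34, 50, 13]

append -19 at index 11 → [-41, -24, -15, -4, 23, 13, 0, 11, 22, 34, 50, -19]
-19 < parent 13 at index 5, swap → [-41, -24, -15, -4, 23, -19, 0, 11, 22, 34, 50, 13]
-19 < parent -15 at index 2, swap → [-41, -24, -19, -4, 23, -15, 0, 11, 22, 34, 50, 13]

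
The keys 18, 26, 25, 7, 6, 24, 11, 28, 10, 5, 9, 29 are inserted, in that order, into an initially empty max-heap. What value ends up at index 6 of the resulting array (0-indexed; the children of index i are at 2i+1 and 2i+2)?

11

Insert 18:
  append 18 at index 0 → [18] (no swap needed)
Insert 26:
  append 26 at index 1 → [18, 26]
  26 > parent 18 at index 0, swap → [26, 18]
Insert 25:
  append 25 at index 2 → [26, 18, 25] (no swap needed)
Insert 7:
  append 7 at index 3 → [26, 18, 25, 7] (no swap needed)
Insert 6:
  append 6 at index 4 → [26, 18, 25, 7, 6] (no swap needed)
Insert 24:
  append 24 at index 5 → [26, 18, 25, 7, 6, 24] (no swap needed)
Insert 11:
  append 11 at index 6 → [26, 18, 25, 7, 6, 24, 11] (no swap needed)
Insert 28:
  append 28 at index 7 → [26, 18, 25, 7, 6, 24, 11, 28]
  28 > parent 7 at index 3, swap → [26, 18, 25, 28, 6, 24, 11, 7]
  28 > parent 18 at index 1, swap → [26, 28, 25, 18, 6, 24, 11, 7]
  28 > parent 26 at index 0, swap → [28, 26, 25, 18, 6, 24, 11, 7]
Insert 10:
  append 10 at index 8 → [28, 26, 25, 18, 6, 24, 11, 7, 10] (no swap needed)
Insert 5:
  append 5 at index 9 → [28, 26, 25, 18, 6, 24, 11, 7, 10, 5] (no swap needed)
Insert 9:
  append 9 at index 10 → [28, 26, 25, 18, 6, 24, 11, 7, 10, 5, 9]
  9 > parent 6 at index 4, swap → [28, 26, 25, 18, 9, 24, 11, 7, 10, 5, 6]
Insert 29:
  append 29 at index 11 → [28, 26, 25, 18, 9, 24, 11, 7, 10, 5, 6, 29]
  29 > parent 24 at index 5, swap → [28, 26, 25, 18, 9, 29, 11, 7, 10, 5, 6, 24]
  29 > parent 25 at index 2, swap → [28, 26, 29, 18, 9, 25, 11, 7, 10, 5, 6, 24]
  29 > parent 28 at index 0, swap → [29, 26, 28, 18, 9, 25, 11, 7, 10, 5, 6, 24]
resulting array: [29, 26, 28, 18, 9, 25, 11, 7, 10, 5, 6, 24]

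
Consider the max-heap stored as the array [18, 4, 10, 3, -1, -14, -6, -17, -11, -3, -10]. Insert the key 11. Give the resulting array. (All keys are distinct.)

[18, 4, 11, 3, -1, 10, -6, -17, -11, -3, -10, -14]

append 11 at index 11 → [18, 4, 10, 3, -1, -14, -6, -17, -11, -3, -10, 11]
11 > parent -14 at index 5, swap → [18, 4, 10, 3, -1, 11, -6, -17, -11, -3, -10, -14]
11 > parent 10 at index 2, swap → [18, 4, 11, 3, -1, 10, -6, -17, -11, -3, -10, -14]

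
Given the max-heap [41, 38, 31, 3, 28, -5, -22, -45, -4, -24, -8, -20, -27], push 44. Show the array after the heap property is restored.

[44, 38, 41, 3, 28, -5, 31, -45, -4, -24, -8, -20, -27, -22]

append 44 at index 13 → [41, 38, 31, 3, 28, -5, -22, -45, -4, -24, -8, -20, -27, 44]
44 > parent -22 at index 6, swap → [41, 38, 31, 3, 28, -5, 44, -45, -4, -24, -8, -20, -27, -22]
44 > parent 31 at index 2, swap → [41, 38, 44, 3, 28, -5, 31, -45, -4, -24, -8, -20, -27, -22]
44 > parent 41 at index 0, swap → [44, 38, 41, 3, 28, -5, 31, -45, -4, -24, -8, -20, -27, -22]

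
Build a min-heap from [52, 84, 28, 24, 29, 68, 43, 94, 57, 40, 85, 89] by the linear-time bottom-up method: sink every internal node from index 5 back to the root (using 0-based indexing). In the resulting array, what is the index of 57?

sift down from index 5: already satisfies heap property
sift down from index 4: already satisfies heap property
sift down from index 3: already satisfies heap property
sift down from index 2: already satisfies heap property
sift down from index 1:
  84 vs smaller child 24 at index 3, swap → [52, 24, 28, 84, 29, 68, 43, 94, 57, 40, 85, 89]
  84 vs smaller child 57 at index 8, swap → [52, 24, 28, 57, 29, 68, 43, 94, 84, 40, 85, 89]
sift down from index 0:
  52 vs smaller child 24 at index 1, swap → [24, 52, 28, 57, 29, 68, 43, 94, 84, 40, 85, 89]
  52 vs smaller child 29 at index 4, swap → [24, 29, 28, 57, 52, 68, 43, 94, 84, 40, 85, 89]
  52 vs smaller child 40 at index 9, swap → [24, 29, 28, 57, 40, 68, 43, 94, 84, 52, 85, 89]
resulting array: [24, 29, 28, 57, 40, 68, 43, 94, 84, 52, 85, 89]

3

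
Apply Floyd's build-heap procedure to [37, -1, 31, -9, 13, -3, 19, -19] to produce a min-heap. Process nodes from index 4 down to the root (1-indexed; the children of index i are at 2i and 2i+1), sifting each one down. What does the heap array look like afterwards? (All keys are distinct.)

sift down from index 4:
  -9 vs only child -19 at index 8, swap → [37, -1, 31, -19, 13, -3, 19, -9]
sift down from index 3:
  31 vs smaller child -3 at index 6, swap → [37, -1, -3, -19, 13, 31, 19, -9]
sift down from index 2:
  -1 vs smaller child -19 at index 4, swap → [37, -19, -3, -1, 13, 31, 19, -9]
  -1 vs only child -9 at index 8, swap → [37, -19, -3, -9, 13, 31, 19, -1]
sift down from index 1:
  37 vs smaller child -19 at index 2, swap → [-19, 37, -3, -9, 13, 31, 19, -1]
  37 vs smaller child -9 at index 4, swap → [-19, -9, -3, 37, 13, 31, 19, -1]
  37 vs only child -1 at index 8, swap → [-19, -9, -3, -1, 13, 31, 19, 37]

[-19, -9, -3, -1, 13, 31, 19, 37]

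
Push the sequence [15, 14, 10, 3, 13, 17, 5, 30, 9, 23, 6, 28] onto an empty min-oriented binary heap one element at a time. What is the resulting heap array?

Insert 15:
  append 15 at index 0 → [15] (no swap needed)
Insert 14:
  append 14 at index 1 → [15, 14]
  14 < parent 15 at index 0, swap → [14, 15]
Insert 10:
  append 10 at index 2 → [14, 15, 10]
  10 < parent 14 at index 0, swap → [10, 15, 14]
Insert 3:
  append 3 at index 3 → [10, 15, 14, 3]
  3 < parent 15 at index 1, swap → [10, 3, 14, 15]
  3 < parent 10 at index 0, swap → [3, 10, 14, 15]
Insert 13:
  append 13 at index 4 → [3, 10, 14, 15, 13] (no swap needed)
Insert 17:
  append 17 at index 5 → [3, 10, 14, 15, 13, 17] (no swap needed)
Insert 5:
  append 5 at index 6 → [3, 10, 14, 15, 13, 17, 5]
  5 < parent 14 at index 2, swap → [3, 10, 5, 15, 13, 17, 14]
Insert 30:
  append 30 at index 7 → [3, 10, 5, 15, 13, 17, 14, 30] (no swap needed)
Insert 9:
  append 9 at index 8 → [3, 10, 5, 15, 13, 17, 14, 30, 9]
  9 < parent 15 at index 3, swap → [3, 10, 5, 9, 13, 17, 14, 30, 15]
  9 < parent 10 at index 1, swap → [3, 9, 5, 10, 13, 17, 14, 30, 15]
Insert 23:
  append 23 at index 9 → [3, 9, 5, 10, 13, 17, 14, 30, 15, 23] (no swap needed)
Insert 6:
  append 6 at index 10 → [3, 9, 5, 10, 13, 17, 14, 30, 15, 23, 6]
  6 < parent 13 at index 4, swap → [3, 9, 5, 10, 6, 17, 14, 30, 15, 23, 13]
  6 < parent 9 at index 1, swap → [3, 6, 5, 10, 9, 17, 14, 30, 15, 23, 13]
Insert 28:
  append 28 at index 11 → [3, 6, 5, 10, 9, 17, 14, 30, 15, 23, 13, 28] (no swap needed)

[3, 6, 5, 10, 9, 17, 14, 30, 15, 23, 13, 28]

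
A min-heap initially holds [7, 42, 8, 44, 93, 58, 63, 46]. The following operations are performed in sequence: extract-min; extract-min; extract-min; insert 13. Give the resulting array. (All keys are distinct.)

[13, 58, 44, 63, 93, 46]

extract-min → returns 7:
  remove root 7; move last element 46 to root → [46, 42, 8, 44, 93, 58, 63]
  46 vs smaller child 8 at index 2, swap → [8, 42, 46, 44, 93, 58, 63]
extract-min → returns 8:
  remove root 8; move last element 63 to root → [63, 42, 46, 44, 93, 58]
  63 vs smaller child 42 at index 1, swap → [42, 63, 46, 44, 93, 58]
  63 vs smaller child 44 at index 3, swap → [42, 44, 46, 63, 93, 58]
extract-min → returns 42:
  remove root 42; move last element 58 to root → [58, 44, 46, 63, 93]
  58 vs smaller child 44 at index 1, swap → [44, 58, 46, 63, 93]
insert 13:
  append 13 at index 5 → [44, 58, 46, 63, 93, 13]
  13 < parent 46 at index 2, swap → [44, 58, 13, 63, 93, 46]
  13 < parent 44 at index 0, swap → [13, 58, 44, 63, 93, 46]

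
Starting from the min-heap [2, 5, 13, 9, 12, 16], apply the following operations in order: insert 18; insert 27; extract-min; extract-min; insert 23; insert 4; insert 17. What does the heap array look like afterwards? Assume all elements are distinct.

insert 18:
  append 18 at index 6 → [2, 5, 13, 9, 12, 16, 18] (no swap needed)
insert 27:
  append 27 at index 7 → [2, 5, 13, 9, 12, 16, 18, 27] (no swap needed)
extract-min → returns 2:
  remove root 2; move last element 27 to root → [27, 5, 13, 9, 12, 16, 18]
  27 vs smaller child 5 at index 1, swap → [5, 27, 13, 9, 12, 16, 18]
  27 vs smaller child 9 at index 3, swap → [5, 9, 13, 27, 12, 16, 18]
extract-min → returns 5:
  remove root 5; move last element 18 to root → [18, 9, 13, 27, 12, 16]
  18 vs smaller child 9 at index 1, swap → [9, 18, 13, 27, 12, 16]
  18 vs smaller child 12 at index 4, swap → [9, 12, 13, 27, 18, 16]
insert 23:
  append 23 at index 6 → [9, 12, 13, 27, 18, 16, 23] (no swap needed)
insert 4:
  append 4 at index 7 → [9, 12, 13, 27, 18, 16, 23, 4]
  4 < parent 27 at index 3, swap → [9, 12, 13, 4, 18, 16, 23, 27]
  4 < parent 12 at index 1, swap → [9, 4, 13, 12, 18, 16, 23, 27]
  4 < parent 9 at index 0, swap → [4, 9, 13, 12, 18, 16, 23, 27]
insert 17:
  append 17 at index 8 → [4, 9, 13, 12, 18, 16, 23, 27, 17] (no swap needed)

[4, 9, 13, 12, 18, 16, 23, 27, 17]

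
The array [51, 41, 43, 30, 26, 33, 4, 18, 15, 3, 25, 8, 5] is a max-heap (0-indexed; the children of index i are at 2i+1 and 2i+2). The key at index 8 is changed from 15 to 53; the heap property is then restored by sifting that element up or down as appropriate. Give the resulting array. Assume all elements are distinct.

set index 8 from 15 to 53 → [51, 41, 43, 30, 26, 33, 4, 18, 53, 3, 25, 8, 5]
53 > parent 30 at index 3, swap → [51, 41, 43, 53, 26, 33, 4, 18, 30, 3, 25, 8, 5]
53 > parent 41 at index 1, swap → [51, 53, 43, 41, 26, 33, 4, 18, 30, 3, 25, 8, 5]
53 > parent 51 at index 0, swap → [53, 51, 43, 41, 26, 33, 4, 18, 30, 3, 25, 8, 5]

[53, 51, 43, 41, 26, 33, 4, 18, 30, 3, 25, 8, 5]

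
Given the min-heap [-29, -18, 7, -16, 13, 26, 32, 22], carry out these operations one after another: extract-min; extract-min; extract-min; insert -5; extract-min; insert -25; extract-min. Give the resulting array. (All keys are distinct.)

[7, 13, 26, 22, 32]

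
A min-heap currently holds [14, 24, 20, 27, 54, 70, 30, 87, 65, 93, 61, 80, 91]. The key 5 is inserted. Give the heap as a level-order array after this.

[5, 24, 14, 27, 54, 70, 20, 87, 65, 93, 61, 80, 91, 30]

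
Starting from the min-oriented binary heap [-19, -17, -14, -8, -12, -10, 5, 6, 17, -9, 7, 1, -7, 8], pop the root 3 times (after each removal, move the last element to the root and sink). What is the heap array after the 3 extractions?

extract-min #1 returns -19:
  remove root -19; move last element 8 to root → [8, -17, -14, -8, -12, -10, 5, 6, 17, -9, 7, 1, -7]
  8 vs smaller child -17 at index 1, swap → [-17, 8, -14, -8, -12, -10, 5, 6, 17, -9, 7, 1, -7]
  8 vs smaller child -12 at index 4, swap → [-17, -12, -14, -8, 8, -10, 5, 6, 17, -9, 7, 1, -7]
  8 vs smaller child -9 at index 9, swap → [-17, -12, -14, -8, -9, -10, 5, 6, 17, 8, 7, 1, -7]
extract-min #2 returns -17:
  remove root -17; move last element -7 to root → [-7, -12, -14, -8, -9, -10, 5, 6, 17, 8, 7, 1]
  -7 vs smaller child -14 at index 2, swap → [-14, -12, -7, -8, -9, -10, 5, 6, 17, 8, 7, 1]
  -7 vs smaller child -10 at index 5, swap → [-14, -12, -10, -8, -9, -7, 5, 6, 17, 8, 7, 1]
extract-min #3 returns -14:
  remove root -14; move last element 1 to root → [1, -12, -10, -8, -9, -7, 5, 6, 17, 8, 7]
  1 vs smaller child -12 at index 1, swap → [-12, 1, -10, -8, -9, -7, 5, 6, 17, 8, 7]
  1 vs smaller child -9 at index 4, swap → [-12, -9, -10, -8, 1, -7, 5, 6, 17, 8, 7]

[-12, -9, -10, -8, 1, -7, 5, 6, 17, 8, 7]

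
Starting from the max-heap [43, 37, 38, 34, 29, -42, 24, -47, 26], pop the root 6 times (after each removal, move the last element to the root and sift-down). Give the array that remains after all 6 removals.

extract-max #1 returns 43:
  remove root 43; move last element 26 to root → [26, 37, 38, 34, 29, -42, 24, -47]
  26 vs larger child 38 at index 2, swap → [38, 37, 26, 34, 29, -42, 24, -47]
extract-max #2 returns 38:
  remove root 38; move last element -47 to root → [-47, 37, 26, 34, 29, -42, 24]
  -47 vs larger child 37 at index 1, swap → [37, -47, 26, 34, 29, -42, 24]
  -47 vs larger child 34 at index 3, swap → [37, 34, 26, -47, 29, -42, 24]
extract-max #3 returns 37:
  remove root 37; move last element 24 to root → [24, 34, 26, -47, 29, -42]
  24 vs larger child 34 at index 1, swap → [34, 24, 26, -47, 29, -42]
  24 vs larger child 29 at index 4, swap → [34, 29, 26, -47, 24, -42]
extract-max #4 returns 34:
  remove root 34; move last element -42 to root → [-42, 29, 26, -47, 24]
  -42 vs larger child 29 at index 1, swap → [29, -42, 26, -47, 24]
  -42 vs larger child 24 at index 4, swap → [29, 24, 26, -47, -42]
extract-max #5 returns 29:
  remove root 29; move last element -42 to root → [-42, 24, 26, -47]
  -42 vs larger child 26 at index 2, swap → [26, 24, -42, -47]
extract-max #6 returns 26:
  remove root 26; move last element -47 to root → [-47, 24, -42]
  -47 vs larger child 24 at index 1, swap → [24, -47, -42]

[24, -47, -42]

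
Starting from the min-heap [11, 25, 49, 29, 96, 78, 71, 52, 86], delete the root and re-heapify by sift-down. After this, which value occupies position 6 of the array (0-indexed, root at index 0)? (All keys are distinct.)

71

remove root 11; move last element 86 to root → [86, 25, 49, 29, 96, 78, 71, 52]
86 vs smaller child 25 at index 1, swap → [25, 86, 49, 29, 96, 78, 71, 52]
86 vs smaller child 29 at index 3, swap → [25, 29, 49, 86, 96, 78, 71, 52]
86 vs only child 52 at index 7, swap → [25, 29, 49, 52, 96, 78, 71, 86]
resulting array: [25, 29, 49, 52, 96, 78, 71, 86]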